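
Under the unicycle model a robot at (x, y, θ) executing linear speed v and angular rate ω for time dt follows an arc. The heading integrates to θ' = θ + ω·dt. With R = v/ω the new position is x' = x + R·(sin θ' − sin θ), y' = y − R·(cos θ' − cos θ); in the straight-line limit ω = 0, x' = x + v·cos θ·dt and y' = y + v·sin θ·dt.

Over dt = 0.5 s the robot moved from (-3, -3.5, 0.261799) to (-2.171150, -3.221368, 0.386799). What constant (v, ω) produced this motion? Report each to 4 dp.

v = 1.7500, ω = 0.2500

Δθ = 0.386799 − 0.261799 = 0.125000
ω = Δθ/dt = 0.125000/0.5 = 0.2500
R = Δx/(sin θ' − sin θ) = 7.0000
v = R·ω = 7.0000·0.2500 = 1.7500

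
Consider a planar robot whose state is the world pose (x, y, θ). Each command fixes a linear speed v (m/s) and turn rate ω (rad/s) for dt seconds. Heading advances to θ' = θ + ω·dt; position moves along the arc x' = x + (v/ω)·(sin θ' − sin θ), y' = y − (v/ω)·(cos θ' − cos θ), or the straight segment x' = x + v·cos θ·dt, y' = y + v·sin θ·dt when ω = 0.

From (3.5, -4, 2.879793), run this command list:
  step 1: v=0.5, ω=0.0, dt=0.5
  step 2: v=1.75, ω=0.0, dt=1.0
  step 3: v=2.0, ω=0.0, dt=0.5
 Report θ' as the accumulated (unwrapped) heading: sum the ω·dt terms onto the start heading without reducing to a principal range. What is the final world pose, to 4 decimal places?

(0.6022, -3.2235, 2.8798)

step 1: θ'=2.8798 (straight) → pose (3.2585, -3.9353, 2.8798)
step 2: θ'=2.8798 (straight) → pose (1.5681, -3.4824, 2.8798)
step 3: θ'=2.8798 (straight) → pose (0.6022, -3.2235, 2.8798)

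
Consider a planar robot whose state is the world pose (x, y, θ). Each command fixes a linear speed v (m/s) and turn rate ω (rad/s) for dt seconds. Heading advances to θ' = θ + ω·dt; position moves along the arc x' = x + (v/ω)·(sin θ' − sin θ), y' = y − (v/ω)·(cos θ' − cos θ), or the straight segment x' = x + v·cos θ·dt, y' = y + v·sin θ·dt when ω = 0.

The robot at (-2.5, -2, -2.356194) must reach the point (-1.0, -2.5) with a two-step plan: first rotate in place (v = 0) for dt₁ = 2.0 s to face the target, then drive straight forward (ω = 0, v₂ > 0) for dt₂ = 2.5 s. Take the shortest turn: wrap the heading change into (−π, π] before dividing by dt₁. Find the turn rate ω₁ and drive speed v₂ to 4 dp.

heading to target = atan2(-2.5−-2, -1−-2.5) = -0.3218
Δθ = wrap(-0.3218 − -2.3562) = 2.0344; ω₁ = Δθ/dt₁ = 1.0172
distance = √((-1−-2.5)² + (-2.5−-2)²) = 1.5811; v₂ = distance/dt₂ = 0.6325

ω₁ = 1.0172, v₂ = 0.6325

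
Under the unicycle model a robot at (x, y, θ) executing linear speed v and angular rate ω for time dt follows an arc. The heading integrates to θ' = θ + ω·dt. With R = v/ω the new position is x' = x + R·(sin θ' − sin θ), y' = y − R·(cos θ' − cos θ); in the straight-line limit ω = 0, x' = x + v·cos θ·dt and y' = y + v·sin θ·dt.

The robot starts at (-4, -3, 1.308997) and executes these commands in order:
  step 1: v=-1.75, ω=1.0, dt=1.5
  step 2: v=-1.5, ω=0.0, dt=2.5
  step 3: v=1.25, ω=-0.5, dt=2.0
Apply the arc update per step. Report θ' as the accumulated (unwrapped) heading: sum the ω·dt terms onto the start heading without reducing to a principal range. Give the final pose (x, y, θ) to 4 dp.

(-0.9497, -4.5583, 1.8090)

step 1: θ'=2.8090 (R=-1.7500) → pose (-2.8810, -5.1070, 2.8090)
step 2: θ'=2.8090 (straight) → pose (0.6635, -6.3314, 2.8090)
step 3: θ'=1.8090 (R=-2.5000) → pose (-0.9497, -4.5583, 1.8090)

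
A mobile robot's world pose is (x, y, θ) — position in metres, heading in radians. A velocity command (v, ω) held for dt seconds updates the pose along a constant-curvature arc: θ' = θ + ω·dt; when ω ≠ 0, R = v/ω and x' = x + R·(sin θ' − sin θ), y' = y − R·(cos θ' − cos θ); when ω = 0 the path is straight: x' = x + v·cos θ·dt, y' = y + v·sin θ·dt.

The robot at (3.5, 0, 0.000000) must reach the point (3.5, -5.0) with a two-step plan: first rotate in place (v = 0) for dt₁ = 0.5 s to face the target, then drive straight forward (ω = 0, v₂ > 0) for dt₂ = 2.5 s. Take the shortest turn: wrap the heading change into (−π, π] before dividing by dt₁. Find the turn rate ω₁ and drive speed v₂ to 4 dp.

heading to target = atan2(-5−0, 3.5−3.5) = -1.5708
Δθ = wrap(-1.5708 − 0.0000) = -1.5708; ω₁ = Δθ/dt₁ = -3.1416
distance = √((3.5−3.5)² + (-5−0)²) = 5.0000; v₂ = distance/dt₂ = 2.0000

ω₁ = -3.1416, v₂ = 2.0000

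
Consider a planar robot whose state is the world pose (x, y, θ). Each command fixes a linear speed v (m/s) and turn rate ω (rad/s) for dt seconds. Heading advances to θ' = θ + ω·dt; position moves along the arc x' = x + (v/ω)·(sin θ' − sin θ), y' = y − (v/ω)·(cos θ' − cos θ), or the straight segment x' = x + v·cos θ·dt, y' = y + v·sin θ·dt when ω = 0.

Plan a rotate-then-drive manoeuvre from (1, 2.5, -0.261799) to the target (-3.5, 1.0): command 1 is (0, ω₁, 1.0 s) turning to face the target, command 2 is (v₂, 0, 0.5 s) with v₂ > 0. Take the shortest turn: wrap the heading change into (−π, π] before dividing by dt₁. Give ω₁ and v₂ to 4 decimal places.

ω₁ = -2.5580, v₂ = 9.4868

heading to target = atan2(1−2.5, -3.5−1) = -2.8198
Δθ = wrap(-2.8198 − -0.2618) = -2.5580; ω₁ = Δθ/dt₁ = -2.5580
distance = √((-3.5−1)² + (1−2.5)²) = 4.7434; v₂ = distance/dt₂ = 9.4868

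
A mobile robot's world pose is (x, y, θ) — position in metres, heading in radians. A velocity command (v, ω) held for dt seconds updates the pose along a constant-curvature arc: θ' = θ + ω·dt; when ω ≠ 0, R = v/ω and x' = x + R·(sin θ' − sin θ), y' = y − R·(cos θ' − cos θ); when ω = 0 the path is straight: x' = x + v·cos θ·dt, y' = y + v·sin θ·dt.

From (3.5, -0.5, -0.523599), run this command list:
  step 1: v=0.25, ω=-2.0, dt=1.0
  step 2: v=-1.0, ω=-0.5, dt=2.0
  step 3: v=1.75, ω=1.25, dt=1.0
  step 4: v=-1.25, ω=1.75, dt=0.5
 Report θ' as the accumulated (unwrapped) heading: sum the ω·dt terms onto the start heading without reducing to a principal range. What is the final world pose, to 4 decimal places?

(3.9828, -0.2945, -1.3986)

step 1: θ'=-2.5236 (R=-0.1250) → pose (3.5099, -0.7101, -2.5236)
step 2: θ'=-3.5236 (R=2.0000) → pose (5.4143, -0.4844, -3.5236)
step 3: θ'=-2.2736 (R=1.4000) → pose (3.8241, -0.8786, -2.2736)
step 4: θ'=-1.3986 (R=-0.7143) → pose (3.9828, -0.2945, -1.3986)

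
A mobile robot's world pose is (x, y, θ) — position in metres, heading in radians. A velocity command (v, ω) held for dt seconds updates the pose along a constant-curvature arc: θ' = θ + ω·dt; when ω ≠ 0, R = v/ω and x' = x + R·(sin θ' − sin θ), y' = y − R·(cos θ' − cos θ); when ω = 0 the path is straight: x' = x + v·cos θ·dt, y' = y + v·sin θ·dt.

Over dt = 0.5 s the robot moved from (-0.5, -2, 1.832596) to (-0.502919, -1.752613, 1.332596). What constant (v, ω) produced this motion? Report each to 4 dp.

v = 0.5000, ω = -1.0000

Δθ = 1.332596 − 1.832596 = -0.500000
ω = Δθ/dt = -0.500000/0.5 = -1.0000
R = −Δy/(cos θ' − cos θ) = -0.5000
v = R·ω = -0.5000·-1.0000 = 0.5000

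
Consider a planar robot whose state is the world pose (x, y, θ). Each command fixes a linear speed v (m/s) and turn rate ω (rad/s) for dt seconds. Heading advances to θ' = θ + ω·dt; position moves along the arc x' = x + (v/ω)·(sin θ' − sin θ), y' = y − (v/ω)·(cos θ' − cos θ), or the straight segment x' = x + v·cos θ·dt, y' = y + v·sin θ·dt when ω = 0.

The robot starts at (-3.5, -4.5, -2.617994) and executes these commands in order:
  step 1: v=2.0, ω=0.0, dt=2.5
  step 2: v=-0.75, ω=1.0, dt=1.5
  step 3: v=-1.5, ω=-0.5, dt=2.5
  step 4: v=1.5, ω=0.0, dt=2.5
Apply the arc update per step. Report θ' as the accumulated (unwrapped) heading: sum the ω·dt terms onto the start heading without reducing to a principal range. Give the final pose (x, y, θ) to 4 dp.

(-9.6119, -5.1839, -2.3680)

step 1: θ'=-2.6180 (straight) → pose (-7.8301, -7.0000, -2.6180)
step 2: θ'=-1.1180 (R=-0.7500) → pose (-7.5307, -6.0224, -1.1180)
step 3: θ'=-2.3680 (R=3.0000) → pose (-6.9292, -2.5637, -2.3680)
step 4: θ'=-2.3680 (straight) → pose (-9.6119, -5.1839, -2.3680)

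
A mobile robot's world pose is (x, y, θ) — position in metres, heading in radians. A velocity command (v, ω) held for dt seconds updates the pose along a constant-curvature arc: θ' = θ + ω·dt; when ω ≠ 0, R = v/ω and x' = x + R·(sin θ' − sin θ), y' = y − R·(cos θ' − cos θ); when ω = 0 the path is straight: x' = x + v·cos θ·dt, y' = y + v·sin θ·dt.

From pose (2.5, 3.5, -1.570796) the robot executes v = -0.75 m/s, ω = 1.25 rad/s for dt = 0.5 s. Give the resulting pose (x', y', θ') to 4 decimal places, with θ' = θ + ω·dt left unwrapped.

(2.3866, 3.8511, -0.9458)

θ' = -1.5708 + 1.25·0.5 = -0.9458
R = v/ω = -0.75/1.25 = -0.6000
x' = 2.5 + -0.6000·(sin -0.9458 − sin -1.5708) = 2.3866
y' = 3.5 − -0.6000·(cos -0.9458 − cos -1.5708) = 3.8511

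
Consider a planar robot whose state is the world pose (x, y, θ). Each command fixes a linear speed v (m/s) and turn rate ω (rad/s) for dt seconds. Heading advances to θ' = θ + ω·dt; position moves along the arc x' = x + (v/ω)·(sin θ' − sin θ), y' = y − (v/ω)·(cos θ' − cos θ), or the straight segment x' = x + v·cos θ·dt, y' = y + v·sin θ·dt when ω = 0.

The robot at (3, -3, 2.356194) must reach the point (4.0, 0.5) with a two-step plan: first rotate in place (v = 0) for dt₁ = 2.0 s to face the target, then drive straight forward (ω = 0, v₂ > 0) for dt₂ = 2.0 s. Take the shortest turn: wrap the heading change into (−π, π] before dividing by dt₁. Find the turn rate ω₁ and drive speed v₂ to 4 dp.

heading to target = atan2(0.5−-3, 4−3) = 1.2925
Δθ = wrap(1.2925 − 2.3562) = -1.0637; ω₁ = Δθ/dt₁ = -0.5318
distance = √((4−3)² + (0.5−-3)²) = 3.6401; v₂ = distance/dt₂ = 1.8200

ω₁ = -0.5318, v₂ = 1.8200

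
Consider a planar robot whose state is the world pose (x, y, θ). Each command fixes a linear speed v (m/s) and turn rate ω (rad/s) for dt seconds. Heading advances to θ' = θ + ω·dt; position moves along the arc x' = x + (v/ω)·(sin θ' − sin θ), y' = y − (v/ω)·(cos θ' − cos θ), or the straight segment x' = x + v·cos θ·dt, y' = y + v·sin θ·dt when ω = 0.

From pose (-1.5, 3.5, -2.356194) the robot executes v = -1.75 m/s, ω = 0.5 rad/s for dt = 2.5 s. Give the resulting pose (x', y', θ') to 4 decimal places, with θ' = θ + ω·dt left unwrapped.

θ' = -2.3562 + 0.5·2.5 = -1.1062
R = v/ω = -1.75/0.5 = -3.5000
x' = -1.5 + -3.5000·(sin -1.1062 − sin -2.3562) = -0.8459
y' = 3.5 − -3.5000·(cos -1.1062 − cos -2.3562) = 7.5431

(-0.8459, 7.5431, -1.1062)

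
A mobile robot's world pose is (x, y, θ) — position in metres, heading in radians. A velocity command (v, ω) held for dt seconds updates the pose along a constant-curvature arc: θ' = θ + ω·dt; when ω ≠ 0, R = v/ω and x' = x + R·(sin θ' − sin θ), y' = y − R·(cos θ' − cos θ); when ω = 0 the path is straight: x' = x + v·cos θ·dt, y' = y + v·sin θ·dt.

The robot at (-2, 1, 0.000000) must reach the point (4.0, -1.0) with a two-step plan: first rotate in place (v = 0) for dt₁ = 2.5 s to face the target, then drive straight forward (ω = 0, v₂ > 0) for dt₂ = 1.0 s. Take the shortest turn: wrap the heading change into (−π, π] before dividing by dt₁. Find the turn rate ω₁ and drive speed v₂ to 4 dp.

ω₁ = -0.1287, v₂ = 6.3246

heading to target = atan2(-1−1, 4−-2) = -0.3218
Δθ = wrap(-0.3218 − 0.0000) = -0.3218; ω₁ = Δθ/dt₁ = -0.1287
distance = √((4−-2)² + (-1−1)²) = 6.3246; v₂ = distance/dt₂ = 6.3246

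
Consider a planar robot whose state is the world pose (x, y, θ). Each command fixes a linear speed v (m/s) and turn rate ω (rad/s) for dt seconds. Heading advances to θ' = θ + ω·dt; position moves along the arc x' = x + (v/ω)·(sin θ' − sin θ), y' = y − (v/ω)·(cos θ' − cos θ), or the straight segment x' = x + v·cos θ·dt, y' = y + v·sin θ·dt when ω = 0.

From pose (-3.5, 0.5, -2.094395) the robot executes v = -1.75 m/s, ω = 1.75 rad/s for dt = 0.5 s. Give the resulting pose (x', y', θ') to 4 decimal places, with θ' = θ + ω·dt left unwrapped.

θ' = -2.0944 + 1.75·0.5 = -1.2194
R = v/ω = -1.75/1.75 = -1.0000
x' = -3.5 + -1.0000·(sin -1.2194 − sin -2.0944) = -3.4271
y' = 0.5 − -1.0000·(cos -1.2194 − cos -2.0944) = 1.3442

(-3.4271, 1.3442, -1.2194)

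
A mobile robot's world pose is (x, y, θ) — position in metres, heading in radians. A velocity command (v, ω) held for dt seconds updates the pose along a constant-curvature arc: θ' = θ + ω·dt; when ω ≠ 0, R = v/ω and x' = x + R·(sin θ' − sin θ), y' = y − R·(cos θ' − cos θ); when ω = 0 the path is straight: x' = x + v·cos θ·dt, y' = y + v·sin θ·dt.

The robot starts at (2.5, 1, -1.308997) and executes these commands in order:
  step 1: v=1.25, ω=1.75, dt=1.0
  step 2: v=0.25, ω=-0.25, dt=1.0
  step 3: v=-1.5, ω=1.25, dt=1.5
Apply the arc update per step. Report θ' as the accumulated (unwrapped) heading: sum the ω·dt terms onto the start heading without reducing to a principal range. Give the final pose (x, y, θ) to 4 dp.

step 1: θ'=0.4410 (R=0.7143) → pose (3.4948, 0.5389, 0.4410)
step 2: θ'=0.1910 (R=-1.0000) → pose (3.7318, 0.6164, 0.1910)
step 3: θ'=2.0660 (R=-1.2000) → pose (2.9038, -1.1320, 2.0660)

(2.9038, -1.1320, 2.0660)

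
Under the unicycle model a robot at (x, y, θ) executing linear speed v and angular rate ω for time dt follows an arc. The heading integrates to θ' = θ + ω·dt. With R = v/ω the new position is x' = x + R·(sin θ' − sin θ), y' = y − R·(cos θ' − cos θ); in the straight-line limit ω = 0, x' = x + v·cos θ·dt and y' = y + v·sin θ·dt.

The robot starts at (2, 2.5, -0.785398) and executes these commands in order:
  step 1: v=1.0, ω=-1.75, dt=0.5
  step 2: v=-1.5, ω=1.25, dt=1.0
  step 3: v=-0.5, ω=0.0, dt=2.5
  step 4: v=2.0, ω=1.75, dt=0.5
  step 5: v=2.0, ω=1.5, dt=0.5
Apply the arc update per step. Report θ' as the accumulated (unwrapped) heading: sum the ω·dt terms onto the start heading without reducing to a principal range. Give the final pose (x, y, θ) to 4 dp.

step 1: θ'=-1.6604 (R=-0.5714) → pose (2.1651, 2.0448, -1.6604)
step 2: θ'=-0.4104 (R=-1.2000) → pose (1.4487, 3.2525, -0.4104)
step 3: θ'=-0.4104 (straight) → pose (0.3025, 3.7513, -0.4104)
step 4: θ'=0.4646 (R=1.1429) → pose (1.2705, 3.7775, 0.4646)
step 5: θ'=1.2146 (R=1.3333) → pose (1.9227, 4.5046, 1.2146)

(1.9227, 4.5046, 1.2146)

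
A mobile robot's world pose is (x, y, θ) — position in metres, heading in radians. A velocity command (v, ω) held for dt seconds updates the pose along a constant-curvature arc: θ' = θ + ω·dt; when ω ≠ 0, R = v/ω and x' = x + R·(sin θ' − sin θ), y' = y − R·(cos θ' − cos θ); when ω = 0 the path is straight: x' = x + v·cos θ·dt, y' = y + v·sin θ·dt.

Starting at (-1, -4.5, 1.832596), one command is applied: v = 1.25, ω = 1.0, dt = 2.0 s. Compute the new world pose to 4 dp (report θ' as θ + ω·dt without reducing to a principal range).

θ' = 1.8326 + 1.0·2.0 = 3.8326
R = v/ω = 1.25/1.0 = 1.2500
x' = -1 + 1.2500·(sin 3.8326 − sin 1.8326) = -3.0040
y' = -4.5 − 1.2500·(cos 3.8326 − cos 1.8326) = -3.8603

(-3.0040, -3.8603, 3.8326)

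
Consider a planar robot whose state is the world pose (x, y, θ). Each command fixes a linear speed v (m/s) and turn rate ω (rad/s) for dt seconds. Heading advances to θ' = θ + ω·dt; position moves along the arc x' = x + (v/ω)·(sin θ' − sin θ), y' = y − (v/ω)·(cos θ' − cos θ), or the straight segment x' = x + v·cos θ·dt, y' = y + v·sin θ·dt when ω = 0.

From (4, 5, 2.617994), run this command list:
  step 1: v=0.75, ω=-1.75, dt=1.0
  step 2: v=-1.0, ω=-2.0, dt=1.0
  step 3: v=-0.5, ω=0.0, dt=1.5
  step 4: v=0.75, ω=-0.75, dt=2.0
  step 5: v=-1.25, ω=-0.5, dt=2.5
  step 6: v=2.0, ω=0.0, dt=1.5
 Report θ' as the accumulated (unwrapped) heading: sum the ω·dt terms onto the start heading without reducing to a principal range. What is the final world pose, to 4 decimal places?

(3.0085, 6.8270, -3.8820)

step 1: θ'=0.8680 (R=-0.4286) → pose (3.8873, 5.6482, 0.8680)
step 2: θ'=-1.1320 (R=0.5000) → pose (3.0531, 5.7589, -1.1320)
step 3: θ'=-1.1320 (straight) → pose (2.7345, 6.4379, -1.1320)
step 4: θ'=-2.6320 (R=-1.0000) → pose (2.3170, 5.1401, -2.6320)
step 5: θ'=-3.8820 (R=2.5000) → pose (5.2231, 4.8032, -3.8820)
step 6: θ'=-3.8820 (straight) → pose (3.0085, 6.8270, -3.8820)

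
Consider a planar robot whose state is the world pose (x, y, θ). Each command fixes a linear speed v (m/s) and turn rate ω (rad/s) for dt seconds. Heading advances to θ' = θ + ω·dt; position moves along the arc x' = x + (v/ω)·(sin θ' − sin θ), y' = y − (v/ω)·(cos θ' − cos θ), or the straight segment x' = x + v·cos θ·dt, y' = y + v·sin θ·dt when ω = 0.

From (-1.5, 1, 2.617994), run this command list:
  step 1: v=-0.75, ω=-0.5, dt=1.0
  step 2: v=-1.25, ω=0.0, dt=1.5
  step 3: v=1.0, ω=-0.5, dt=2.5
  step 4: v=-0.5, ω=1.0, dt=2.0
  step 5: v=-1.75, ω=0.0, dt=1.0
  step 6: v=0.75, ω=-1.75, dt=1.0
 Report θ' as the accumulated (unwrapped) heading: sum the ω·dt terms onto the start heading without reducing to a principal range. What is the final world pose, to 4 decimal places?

step 1: θ'=2.1180 (R=1.5000) → pose (-0.9690, 0.4814, 2.1180)
step 2: θ'=2.1180 (straight) → pose (0.0065, -1.1198, 2.1180)
step 3: θ'=0.8680 (R=-2.0000) → pose (0.1884, 1.2135, 0.8680)
step 4: θ'=2.8680 (R=-0.5000) → pose (0.4349, 0.4089, 2.8680)
step 5: θ'=2.8680 (straight) → pose (2.1198, -0.0639, 2.8680)
step 6: θ'=1.1180 (R=-0.4286) → pose (1.8502, 0.5362, 1.1180)

(1.8502, 0.5362, 1.1180)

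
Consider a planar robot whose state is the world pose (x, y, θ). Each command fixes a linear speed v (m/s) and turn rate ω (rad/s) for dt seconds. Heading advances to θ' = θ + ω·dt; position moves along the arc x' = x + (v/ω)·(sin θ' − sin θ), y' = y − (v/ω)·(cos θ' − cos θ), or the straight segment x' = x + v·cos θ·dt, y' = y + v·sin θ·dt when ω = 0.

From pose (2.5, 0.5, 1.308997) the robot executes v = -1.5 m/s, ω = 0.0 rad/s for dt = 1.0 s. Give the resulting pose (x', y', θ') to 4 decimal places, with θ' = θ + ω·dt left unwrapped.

θ' = 1.3090 + 0.0·1.0 = 1.3090
ω = 0 → straight: x' = 2.5 + -1.5·cos(1.3090)·1.0 = 2.1118
y' = 0.5 + -1.5·sin(1.3090)·1.0 = -0.9489

(2.1118, -0.9489, 1.3090)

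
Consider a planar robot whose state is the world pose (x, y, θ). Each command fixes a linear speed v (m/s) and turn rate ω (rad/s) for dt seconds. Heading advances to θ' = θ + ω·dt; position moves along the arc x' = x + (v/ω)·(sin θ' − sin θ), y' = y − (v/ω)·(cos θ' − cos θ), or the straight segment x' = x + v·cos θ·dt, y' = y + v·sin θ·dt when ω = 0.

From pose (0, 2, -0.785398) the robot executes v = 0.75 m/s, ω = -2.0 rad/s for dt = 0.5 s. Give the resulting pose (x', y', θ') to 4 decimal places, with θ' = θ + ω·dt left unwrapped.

(0.1012, 1.6550, -1.7854)

θ' = -0.7854 + -2.0·0.5 = -1.7854
R = v/ω = 0.75/-2.0 = -0.3750
x' = 0 + -0.3750·(sin -1.7854 − sin -0.7854) = 0.1012
y' = 2 − -0.3750·(cos -1.7854 − cos -0.7854) = 1.6550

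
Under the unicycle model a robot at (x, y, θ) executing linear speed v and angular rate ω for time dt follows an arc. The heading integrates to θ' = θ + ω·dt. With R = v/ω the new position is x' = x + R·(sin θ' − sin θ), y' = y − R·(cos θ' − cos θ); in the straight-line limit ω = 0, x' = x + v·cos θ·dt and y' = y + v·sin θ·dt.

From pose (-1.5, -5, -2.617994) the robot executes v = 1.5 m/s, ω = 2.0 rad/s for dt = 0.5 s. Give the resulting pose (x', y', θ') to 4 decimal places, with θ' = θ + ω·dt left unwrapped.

θ' = -2.6180 + 2.0·0.5 = -1.6180
R = v/ω = 1.5/2.0 = 0.7500
x' = -1.5 + 0.7500·(sin -1.6180 − sin -2.6180) = -1.8742
y' = -5 − 0.7500·(cos -1.6180 − cos -2.6180) = -5.6141

(-1.8742, -5.6141, -1.6180)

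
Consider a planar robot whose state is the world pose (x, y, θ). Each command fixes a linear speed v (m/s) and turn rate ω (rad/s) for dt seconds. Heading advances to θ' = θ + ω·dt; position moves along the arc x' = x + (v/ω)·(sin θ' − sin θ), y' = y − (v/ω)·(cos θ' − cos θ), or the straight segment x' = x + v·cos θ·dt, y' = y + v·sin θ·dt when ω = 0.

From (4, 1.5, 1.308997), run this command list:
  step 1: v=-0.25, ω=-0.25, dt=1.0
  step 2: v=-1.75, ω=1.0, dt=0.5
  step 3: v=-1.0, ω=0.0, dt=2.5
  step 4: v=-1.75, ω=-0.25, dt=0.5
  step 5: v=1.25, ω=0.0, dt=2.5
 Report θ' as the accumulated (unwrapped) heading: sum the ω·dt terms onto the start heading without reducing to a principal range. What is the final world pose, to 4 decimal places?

(4.0136, 0.1566, 1.4340)

step 1: θ'=1.0590 (R=1.0000) → pose (3.9059, 1.2691, 1.0590)
step 2: θ'=1.5590 (R=-1.7500) → pose (3.6818, 0.4327, 1.5590)
step 3: θ'=1.5590 (straight) → pose (3.6523, -2.0672, 1.5590)
step 4: θ'=1.4340 (R=7.0000) → pose (3.5874, -2.9392, 1.4340)
step 5: θ'=1.4340 (straight) → pose (4.0136, 0.1566, 1.4340)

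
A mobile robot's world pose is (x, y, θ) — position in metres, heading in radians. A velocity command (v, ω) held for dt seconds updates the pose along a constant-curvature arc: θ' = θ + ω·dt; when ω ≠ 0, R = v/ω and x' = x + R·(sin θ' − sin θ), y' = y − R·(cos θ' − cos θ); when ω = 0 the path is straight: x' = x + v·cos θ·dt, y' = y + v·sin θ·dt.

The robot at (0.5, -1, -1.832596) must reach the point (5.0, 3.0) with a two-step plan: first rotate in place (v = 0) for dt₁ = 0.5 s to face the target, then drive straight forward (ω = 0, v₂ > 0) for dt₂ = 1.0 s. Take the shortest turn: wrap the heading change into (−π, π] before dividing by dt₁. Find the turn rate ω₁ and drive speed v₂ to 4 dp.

ω₁ = 5.1185, v₂ = 6.0208

heading to target = atan2(3−-1, 5−0.5) = 0.7266
Δθ = wrap(0.7266 − -1.8326) = 2.5592; ω₁ = Δθ/dt₁ = 5.1185
distance = √((5−0.5)² + (3−-1)²) = 6.0208; v₂ = distance/dt₂ = 6.0208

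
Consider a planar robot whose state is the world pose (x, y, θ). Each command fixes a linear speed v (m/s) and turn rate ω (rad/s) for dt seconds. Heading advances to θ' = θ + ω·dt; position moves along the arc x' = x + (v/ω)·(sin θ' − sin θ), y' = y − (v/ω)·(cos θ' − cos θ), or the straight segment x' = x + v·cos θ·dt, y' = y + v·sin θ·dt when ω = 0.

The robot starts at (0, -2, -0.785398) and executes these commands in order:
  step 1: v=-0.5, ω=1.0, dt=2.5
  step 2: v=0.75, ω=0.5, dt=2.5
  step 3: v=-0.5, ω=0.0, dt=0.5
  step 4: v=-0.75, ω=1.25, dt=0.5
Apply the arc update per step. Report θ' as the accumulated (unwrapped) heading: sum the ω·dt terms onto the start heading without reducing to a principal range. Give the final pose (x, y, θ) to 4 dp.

step 1: θ'=1.7146 (R=-0.5000) → pose (-0.8484, -2.4252, 1.7146)
step 2: θ'=2.9646 (R=1.5000) → pose (-2.0688, -1.1636, 2.9646)
step 3: θ'=2.9646 (straight) → pose (-1.8227, -1.2076, 2.9646)
step 4: θ'=3.5896 (R=-0.6000) → pose (-1.4572, -1.1578, 3.5896)

(-1.4572, -1.1578, 3.5896)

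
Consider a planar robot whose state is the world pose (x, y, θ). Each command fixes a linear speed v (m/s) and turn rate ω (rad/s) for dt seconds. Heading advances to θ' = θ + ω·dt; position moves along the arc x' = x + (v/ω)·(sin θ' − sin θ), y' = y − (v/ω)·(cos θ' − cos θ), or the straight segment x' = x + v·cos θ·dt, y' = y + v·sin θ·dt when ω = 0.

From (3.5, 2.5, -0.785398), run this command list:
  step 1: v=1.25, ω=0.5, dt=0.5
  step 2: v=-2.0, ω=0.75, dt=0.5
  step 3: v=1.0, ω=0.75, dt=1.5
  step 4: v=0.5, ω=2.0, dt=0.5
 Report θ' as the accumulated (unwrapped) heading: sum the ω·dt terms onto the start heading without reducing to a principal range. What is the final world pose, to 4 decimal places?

(4.3918, 3.2515, 1.9646)

step 1: θ'=-0.5354 (R=2.5000) → pose (3.9923, 2.1176, -0.5354)
step 2: θ'=-0.1604 (R=-2.6667) → pose (3.0577, 2.4565, -0.1604)
step 3: θ'=0.9646 (R=1.3333) → pose (4.3664, 3.0131, 0.9646)
step 4: θ'=1.9646 (R=0.2500) → pose (4.3918, 3.2515, 1.9646)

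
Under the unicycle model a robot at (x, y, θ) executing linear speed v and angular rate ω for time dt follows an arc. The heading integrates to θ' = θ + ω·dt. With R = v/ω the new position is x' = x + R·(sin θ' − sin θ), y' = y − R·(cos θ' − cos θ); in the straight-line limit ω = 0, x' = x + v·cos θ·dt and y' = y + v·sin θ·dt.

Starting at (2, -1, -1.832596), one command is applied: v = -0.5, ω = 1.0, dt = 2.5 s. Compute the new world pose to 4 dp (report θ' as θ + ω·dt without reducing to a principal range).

(1.2076, -0.4779, 0.6674)

θ' = -1.8326 + 1.0·2.5 = 0.6674
R = v/ω = -0.5/1.0 = -0.5000
x' = 2 + -0.5000·(sin 0.6674 − sin -1.8326) = 1.2076
y' = -1 − -0.5000·(cos 0.6674 − cos -1.8326) = -0.4779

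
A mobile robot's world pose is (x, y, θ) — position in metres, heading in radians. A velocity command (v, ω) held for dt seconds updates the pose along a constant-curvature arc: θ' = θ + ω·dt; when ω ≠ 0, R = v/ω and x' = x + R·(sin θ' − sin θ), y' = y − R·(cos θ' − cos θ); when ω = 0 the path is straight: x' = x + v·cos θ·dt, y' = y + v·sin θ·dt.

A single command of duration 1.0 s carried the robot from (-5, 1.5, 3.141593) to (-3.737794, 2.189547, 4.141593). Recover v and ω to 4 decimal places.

v = -1.5000, ω = 1.0000

Δθ = 4.141593 − 3.141593 = 1.000000
ω = Δθ/dt = 1.000000/1.0 = 1.0000
R = Δx/(sin θ' − sin θ) = -1.5000
v = R·ω = -1.5000·1.0000 = -1.5000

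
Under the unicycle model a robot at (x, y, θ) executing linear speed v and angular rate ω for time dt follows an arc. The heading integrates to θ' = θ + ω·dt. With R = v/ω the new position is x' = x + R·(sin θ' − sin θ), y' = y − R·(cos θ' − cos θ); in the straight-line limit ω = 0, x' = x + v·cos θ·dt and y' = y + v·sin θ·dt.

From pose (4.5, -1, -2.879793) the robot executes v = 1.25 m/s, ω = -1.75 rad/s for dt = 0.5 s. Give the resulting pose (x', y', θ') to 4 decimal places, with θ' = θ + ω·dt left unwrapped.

(3.9041, -0.8942, -3.7548)

θ' = -2.8798 + -1.75·0.5 = -3.7548
R = v/ω = 1.25/-1.75 = -0.7143
x' = 4.5 + -0.7143·(sin -3.7548 − sin -2.8798) = 3.9041
y' = -1 − -0.7143·(cos -3.7548 − cos -2.8798) = -0.8942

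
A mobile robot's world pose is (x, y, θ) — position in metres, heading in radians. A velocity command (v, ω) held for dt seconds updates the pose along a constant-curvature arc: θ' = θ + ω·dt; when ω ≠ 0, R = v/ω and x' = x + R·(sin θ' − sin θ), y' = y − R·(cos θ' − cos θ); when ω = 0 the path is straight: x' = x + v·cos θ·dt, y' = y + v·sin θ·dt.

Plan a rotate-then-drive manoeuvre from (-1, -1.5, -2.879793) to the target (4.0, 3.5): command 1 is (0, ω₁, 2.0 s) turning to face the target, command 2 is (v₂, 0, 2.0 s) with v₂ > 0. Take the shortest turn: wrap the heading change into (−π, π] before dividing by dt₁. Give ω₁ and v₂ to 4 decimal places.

ω₁ = -1.3090, v₂ = 3.5355

heading to target = atan2(3.5−-1.5, 4−-1) = 0.7854
Δθ = wrap(0.7854 − -2.8798) = -2.6180; ω₁ = Δθ/dt₁ = -1.3090
distance = √((4−-1)² + (3.5−-1.5)²) = 7.0711; v₂ = distance/dt₂ = 3.5355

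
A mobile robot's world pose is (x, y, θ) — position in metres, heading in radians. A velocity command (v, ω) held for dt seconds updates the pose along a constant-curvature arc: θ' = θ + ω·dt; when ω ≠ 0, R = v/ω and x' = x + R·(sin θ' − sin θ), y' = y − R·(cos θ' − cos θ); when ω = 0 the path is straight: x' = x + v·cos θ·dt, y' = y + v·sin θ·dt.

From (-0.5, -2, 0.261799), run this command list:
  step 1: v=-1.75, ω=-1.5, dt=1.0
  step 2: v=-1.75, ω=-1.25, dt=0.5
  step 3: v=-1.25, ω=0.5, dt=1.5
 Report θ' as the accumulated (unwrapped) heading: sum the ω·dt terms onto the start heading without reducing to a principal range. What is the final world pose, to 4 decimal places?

(-2.0731, 1.4318, -1.1132)

step 1: θ'=-1.2382 (R=1.1667) → pose (-1.9047, -1.2540, -1.2382)
step 2: θ'=-1.8632 (R=1.4000) → pose (-1.9220, -0.3933, -1.8632)
step 3: θ'=-1.1132 (R=-2.5000) → pose (-2.0731, 1.4318, -1.1132)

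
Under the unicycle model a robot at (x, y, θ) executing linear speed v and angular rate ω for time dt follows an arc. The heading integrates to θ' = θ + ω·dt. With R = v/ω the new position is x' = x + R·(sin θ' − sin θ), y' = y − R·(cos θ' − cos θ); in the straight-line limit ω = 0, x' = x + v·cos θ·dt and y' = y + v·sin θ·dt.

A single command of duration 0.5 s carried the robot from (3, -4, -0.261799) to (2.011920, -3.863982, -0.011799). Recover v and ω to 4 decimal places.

v = -2.0000, ω = 0.5000

Δθ = -0.011799 − -0.261799 = 0.250000
ω = Δθ/dt = 0.250000/0.5 = 0.5000
R = Δx/(sin θ' − sin θ) = -4.0000
v = R·ω = -4.0000·0.5000 = -2.0000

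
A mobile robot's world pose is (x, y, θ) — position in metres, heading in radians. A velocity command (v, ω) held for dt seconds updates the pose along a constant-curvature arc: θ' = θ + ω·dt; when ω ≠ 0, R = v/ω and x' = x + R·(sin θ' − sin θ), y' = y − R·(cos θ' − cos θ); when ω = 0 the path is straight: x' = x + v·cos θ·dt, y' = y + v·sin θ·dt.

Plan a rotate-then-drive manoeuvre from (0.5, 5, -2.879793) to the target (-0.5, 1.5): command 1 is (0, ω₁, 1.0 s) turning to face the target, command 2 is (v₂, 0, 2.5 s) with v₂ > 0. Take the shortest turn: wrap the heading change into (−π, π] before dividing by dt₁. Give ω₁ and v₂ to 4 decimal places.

ω₁ = 1.0307, v₂ = 1.4560

heading to target = atan2(1.5−5, -0.5−0.5) = -1.8491
Δθ = wrap(-1.8491 − -2.8798) = 1.0307; ω₁ = Δθ/dt₁ = 1.0307
distance = √((-0.5−0.5)² + (1.5−5)²) = 3.6401; v₂ = distance/dt₂ = 1.4560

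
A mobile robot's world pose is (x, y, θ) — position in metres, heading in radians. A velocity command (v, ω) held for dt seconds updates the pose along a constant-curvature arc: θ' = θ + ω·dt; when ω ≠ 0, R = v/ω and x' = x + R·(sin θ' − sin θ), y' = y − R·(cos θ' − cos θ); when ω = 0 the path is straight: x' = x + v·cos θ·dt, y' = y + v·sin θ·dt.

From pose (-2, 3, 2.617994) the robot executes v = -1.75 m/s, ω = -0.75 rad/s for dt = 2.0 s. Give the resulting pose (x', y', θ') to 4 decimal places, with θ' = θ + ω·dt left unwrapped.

θ' = 2.6180 + -0.75·2.0 = 1.1180
R = v/ω = -1.75/-0.75 = 2.3333
x' = -2 + 2.3333·(sin 1.1180 − sin 2.6180) = -1.0685
y' = 3 − 2.3333·(cos 1.1180 − cos 2.6180) = -0.0415

(-1.0685, -0.0415, 1.1180)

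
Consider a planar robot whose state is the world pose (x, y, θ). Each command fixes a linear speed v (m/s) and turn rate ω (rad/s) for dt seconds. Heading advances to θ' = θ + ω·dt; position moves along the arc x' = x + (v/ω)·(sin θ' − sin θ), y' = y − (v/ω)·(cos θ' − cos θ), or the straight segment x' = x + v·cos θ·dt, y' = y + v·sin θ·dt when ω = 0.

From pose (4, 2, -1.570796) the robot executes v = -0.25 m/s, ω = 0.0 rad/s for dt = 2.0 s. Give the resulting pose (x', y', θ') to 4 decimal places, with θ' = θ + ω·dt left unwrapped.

(4.0000, 2.5000, -1.5708)

θ' = -1.5708 + 0.0·2.0 = -1.5708
ω = 0 → straight: x' = 4 + -0.25·cos(-1.5708)·2.0 = 4.0000
y' = 2 + -0.25·sin(-1.5708)·2.0 = 2.5000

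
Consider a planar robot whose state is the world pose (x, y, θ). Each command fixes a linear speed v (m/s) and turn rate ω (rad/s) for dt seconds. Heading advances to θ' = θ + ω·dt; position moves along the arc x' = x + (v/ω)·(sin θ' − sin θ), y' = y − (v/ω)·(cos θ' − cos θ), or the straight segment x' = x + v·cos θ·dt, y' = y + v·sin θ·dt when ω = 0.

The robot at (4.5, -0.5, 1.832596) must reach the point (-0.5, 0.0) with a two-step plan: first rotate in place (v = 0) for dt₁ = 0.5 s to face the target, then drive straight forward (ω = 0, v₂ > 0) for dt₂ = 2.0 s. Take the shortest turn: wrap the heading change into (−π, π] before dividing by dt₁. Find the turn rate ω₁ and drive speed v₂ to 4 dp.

heading to target = atan2(0−-0.5, -0.5−4.5) = 3.0419
Δθ = wrap(3.0419 − 1.8326) = 1.2093; ω₁ = Δθ/dt₁ = 2.4187
distance = √((-0.5−4.5)² + (0−-0.5)²) = 5.0249; v₂ = distance/dt₂ = 2.5125

ω₁ = 2.4187, v₂ = 2.5125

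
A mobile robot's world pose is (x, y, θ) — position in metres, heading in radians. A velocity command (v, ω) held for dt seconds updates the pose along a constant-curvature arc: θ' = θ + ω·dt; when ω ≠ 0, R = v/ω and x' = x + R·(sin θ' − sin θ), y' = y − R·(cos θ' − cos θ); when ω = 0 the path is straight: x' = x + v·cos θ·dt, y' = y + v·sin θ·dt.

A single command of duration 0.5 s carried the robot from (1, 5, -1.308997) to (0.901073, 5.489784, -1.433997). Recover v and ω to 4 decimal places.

Δθ = -1.433997 − -1.308997 = -0.125000
ω = Δθ/dt = -0.125000/0.5 = -0.2500
R = −Δy/(cos θ' − cos θ) = 4.0000
v = R·ω = 4.0000·-0.2500 = -1.0000

v = -1.0000, ω = -0.2500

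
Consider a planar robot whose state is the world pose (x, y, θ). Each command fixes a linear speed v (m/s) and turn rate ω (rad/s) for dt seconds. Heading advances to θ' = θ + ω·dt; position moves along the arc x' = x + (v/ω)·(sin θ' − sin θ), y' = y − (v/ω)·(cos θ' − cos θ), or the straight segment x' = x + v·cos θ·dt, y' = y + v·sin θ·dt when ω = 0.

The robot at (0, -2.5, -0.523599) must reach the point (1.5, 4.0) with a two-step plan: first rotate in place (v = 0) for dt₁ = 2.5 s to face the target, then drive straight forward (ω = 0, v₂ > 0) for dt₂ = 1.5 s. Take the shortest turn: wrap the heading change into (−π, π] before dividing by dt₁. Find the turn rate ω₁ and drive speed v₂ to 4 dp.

heading to target = atan2(4−-2.5, 1.5−0) = 1.3440
Δθ = wrap(1.3440 − -0.5236) = 1.8676; ω₁ = Δθ/dt₁ = 0.7470
distance = √((1.5−0)² + (4−-2.5)²) = 6.6708; v₂ = distance/dt₂ = 4.4472

ω₁ = 0.7470, v₂ = 4.4472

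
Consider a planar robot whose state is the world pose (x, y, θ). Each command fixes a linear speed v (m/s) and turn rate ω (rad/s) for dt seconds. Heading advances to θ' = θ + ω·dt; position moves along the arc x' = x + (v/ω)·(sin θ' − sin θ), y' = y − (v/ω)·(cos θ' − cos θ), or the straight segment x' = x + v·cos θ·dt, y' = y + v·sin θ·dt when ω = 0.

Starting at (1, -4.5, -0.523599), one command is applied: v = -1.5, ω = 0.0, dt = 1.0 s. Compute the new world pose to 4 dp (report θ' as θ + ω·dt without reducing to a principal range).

θ' = -0.5236 + 0.0·1.0 = -0.5236
ω = 0 → straight: x' = 1 + -1.5·cos(-0.5236)·1.0 = -0.2990
y' = -4.5 + -1.5·sin(-0.5236)·1.0 = -3.7500

(-0.2990, -3.7500, -0.5236)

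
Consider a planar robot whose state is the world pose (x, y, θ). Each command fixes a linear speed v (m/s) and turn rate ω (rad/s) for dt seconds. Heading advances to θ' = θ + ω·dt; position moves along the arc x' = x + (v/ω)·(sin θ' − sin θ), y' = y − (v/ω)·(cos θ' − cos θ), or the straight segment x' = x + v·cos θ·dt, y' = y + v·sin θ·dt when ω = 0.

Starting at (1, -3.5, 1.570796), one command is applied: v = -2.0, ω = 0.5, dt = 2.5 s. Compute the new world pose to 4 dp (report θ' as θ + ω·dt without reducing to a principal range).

θ' = 1.5708 + 0.5·2.5 = 2.8208
R = v/ω = -2.0/0.5 = -4.0000
x' = 1 + -4.0000·(sin 2.8208 − sin 1.5708) = 3.7387
y' = -3.5 − -4.0000·(cos 2.8208 − cos 1.5708) = -7.2959

(3.7387, -7.2959, 2.8208)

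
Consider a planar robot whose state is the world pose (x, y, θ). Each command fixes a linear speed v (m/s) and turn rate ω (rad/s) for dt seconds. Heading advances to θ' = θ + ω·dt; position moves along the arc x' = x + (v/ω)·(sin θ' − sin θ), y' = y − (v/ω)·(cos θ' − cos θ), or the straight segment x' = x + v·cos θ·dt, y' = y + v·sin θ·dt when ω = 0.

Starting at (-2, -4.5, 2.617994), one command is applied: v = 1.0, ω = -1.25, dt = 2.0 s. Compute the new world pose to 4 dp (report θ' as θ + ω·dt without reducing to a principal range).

(-1.6942, -3.0127, 0.1180)

θ' = 2.6180 + -1.25·2.0 = 0.1180
R = v/ω = 1.0/-1.25 = -0.8000
x' = -2 + -0.8000·(sin 0.1180 − sin 2.6180) = -1.6942
y' = -4.5 − -0.8000·(cos 0.1180 − cos 2.6180) = -3.0127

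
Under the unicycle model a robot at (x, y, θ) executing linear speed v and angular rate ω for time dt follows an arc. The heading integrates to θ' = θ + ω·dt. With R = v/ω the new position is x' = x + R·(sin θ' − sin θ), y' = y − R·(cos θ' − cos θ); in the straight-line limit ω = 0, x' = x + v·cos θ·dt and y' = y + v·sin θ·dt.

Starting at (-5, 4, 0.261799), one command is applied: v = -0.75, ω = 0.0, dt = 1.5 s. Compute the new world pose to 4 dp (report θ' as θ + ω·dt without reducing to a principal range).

(-6.0867, 3.7088, 0.2618)

θ' = 0.2618 + 0.0·1.5 = 0.2618
ω = 0 → straight: x' = -5 + -0.75·cos(0.2618)·1.5 = -6.0867
y' = 4 + -0.75·sin(0.2618)·1.5 = 3.7088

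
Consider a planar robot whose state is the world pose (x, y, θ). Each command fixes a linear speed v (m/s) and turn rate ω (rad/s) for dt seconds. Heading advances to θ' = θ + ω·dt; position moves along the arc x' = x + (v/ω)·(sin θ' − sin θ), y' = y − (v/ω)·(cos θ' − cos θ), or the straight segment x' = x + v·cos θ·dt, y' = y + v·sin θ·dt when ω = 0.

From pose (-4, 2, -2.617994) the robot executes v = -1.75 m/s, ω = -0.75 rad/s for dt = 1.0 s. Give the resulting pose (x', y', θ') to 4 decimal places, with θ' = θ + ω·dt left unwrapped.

θ' = -2.6180 + -0.75·1.0 = -3.3680
R = v/ω = -1.75/-0.75 = 2.3333
x' = -4 + 2.3333·(sin -3.3680 − sin -2.6180) = -2.3096
y' = 2 − 2.3333·(cos -3.3680 − cos -2.6180) = 2.2531

(-2.3096, 2.2531, -3.3680)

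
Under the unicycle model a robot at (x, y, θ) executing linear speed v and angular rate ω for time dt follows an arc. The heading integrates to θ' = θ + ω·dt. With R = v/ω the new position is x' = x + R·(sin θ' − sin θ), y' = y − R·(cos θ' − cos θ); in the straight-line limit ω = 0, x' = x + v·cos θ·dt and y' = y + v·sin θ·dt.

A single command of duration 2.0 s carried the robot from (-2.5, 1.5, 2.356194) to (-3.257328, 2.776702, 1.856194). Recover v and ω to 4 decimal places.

Δθ = 1.856194 − 2.356194 = -0.500000
ω = Δθ/dt = -0.500000/2.0 = -0.2500
R = −Δy/(cos θ' − cos θ) = -3.0000
v = R·ω = -3.0000·-0.2500 = 0.7500

v = 0.7500, ω = -0.2500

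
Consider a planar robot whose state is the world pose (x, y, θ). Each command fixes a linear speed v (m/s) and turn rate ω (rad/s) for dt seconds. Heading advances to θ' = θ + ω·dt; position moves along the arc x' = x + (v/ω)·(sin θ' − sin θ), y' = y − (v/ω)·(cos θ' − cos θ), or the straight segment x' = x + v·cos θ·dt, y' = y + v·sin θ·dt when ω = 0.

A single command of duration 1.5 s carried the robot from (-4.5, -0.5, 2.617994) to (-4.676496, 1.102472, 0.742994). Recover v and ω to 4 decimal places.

v = 1.2500, ω = -1.2500

Δθ = 0.742994 − 2.617994 = -1.875000
ω = Δθ/dt = -1.875000/1.5 = -1.2500
R = −Δy/(cos θ' − cos θ) = -1.0000
v = R·ω = -1.0000·-1.2500 = 1.2500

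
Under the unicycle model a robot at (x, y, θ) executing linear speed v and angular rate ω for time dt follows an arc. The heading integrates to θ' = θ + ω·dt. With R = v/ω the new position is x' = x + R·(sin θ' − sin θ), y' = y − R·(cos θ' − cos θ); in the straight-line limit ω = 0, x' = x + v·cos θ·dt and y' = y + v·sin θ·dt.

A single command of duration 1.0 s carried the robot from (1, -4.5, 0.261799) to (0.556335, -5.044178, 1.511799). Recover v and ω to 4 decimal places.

Δθ = 1.511799 − 0.261799 = 1.250000
ω = Δθ/dt = 1.250000/1.0 = 1.2500
R = −Δy/(cos θ' − cos θ) = -0.6000
v = R·ω = -0.6000·1.2500 = -0.7500

v = -0.7500, ω = 1.2500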